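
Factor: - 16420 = -2^2*5^1 * 821^1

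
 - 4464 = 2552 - 7016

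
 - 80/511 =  - 80/511 = - 0.16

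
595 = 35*17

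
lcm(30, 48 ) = 240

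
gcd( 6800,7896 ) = 8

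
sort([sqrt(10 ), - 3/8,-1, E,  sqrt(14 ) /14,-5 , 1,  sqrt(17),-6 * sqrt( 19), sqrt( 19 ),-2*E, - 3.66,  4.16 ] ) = [-6* sqrt(19), - 2*E,-5, - 3.66, - 1 , - 3/8,sqrt ( 14 )/14,1, E,sqrt( 10 ), sqrt(17) , 4.16, sqrt( 19)]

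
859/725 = 859/725 = 1.18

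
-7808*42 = - 327936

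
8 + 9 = 17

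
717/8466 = 239/2822 = 0.08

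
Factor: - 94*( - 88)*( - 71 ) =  - 2^4 * 11^1*47^1*71^1= - 587312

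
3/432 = 1/144 = 0.01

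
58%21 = 16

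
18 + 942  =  960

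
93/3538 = 93/3538 = 0.03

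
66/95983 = 66/95983   =  0.00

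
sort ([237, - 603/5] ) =[ - 603/5,237] 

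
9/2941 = 9/2941 = 0.00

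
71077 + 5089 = 76166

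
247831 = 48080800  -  47832969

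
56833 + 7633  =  64466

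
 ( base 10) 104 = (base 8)150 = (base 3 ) 10212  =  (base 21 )4K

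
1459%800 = 659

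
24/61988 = 6/15497 = 0.00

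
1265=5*253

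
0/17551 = 0  =  0.00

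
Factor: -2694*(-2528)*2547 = 2^6*3^3 * 79^1* 283^1 *449^1 = 17346170304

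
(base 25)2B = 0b111101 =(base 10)61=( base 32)1T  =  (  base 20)31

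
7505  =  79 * 95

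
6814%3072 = 670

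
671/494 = 671/494= 1.36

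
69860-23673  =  46187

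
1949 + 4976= 6925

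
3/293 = 3/293 = 0.01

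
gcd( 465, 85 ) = 5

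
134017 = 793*169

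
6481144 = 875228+5605916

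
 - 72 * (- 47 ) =3384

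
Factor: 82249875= 3^2*5^3 * 113^1 *647^1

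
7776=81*96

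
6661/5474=6661/5474= 1.22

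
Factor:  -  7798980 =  - 2^2*3^1*5^1*7^1*31^1 *599^1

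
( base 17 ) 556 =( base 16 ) 600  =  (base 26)272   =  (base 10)1536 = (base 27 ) 22O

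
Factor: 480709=17^1*28277^1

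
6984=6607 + 377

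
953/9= 105+8/9 = 105.89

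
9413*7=65891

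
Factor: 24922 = 2^1*  17^1 * 733^1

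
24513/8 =24513/8 = 3064.12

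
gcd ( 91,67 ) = 1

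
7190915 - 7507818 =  - 316903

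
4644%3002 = 1642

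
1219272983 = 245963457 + 973309526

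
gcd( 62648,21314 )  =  2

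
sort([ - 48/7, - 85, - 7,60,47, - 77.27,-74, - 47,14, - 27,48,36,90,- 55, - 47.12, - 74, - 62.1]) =[ - 85, - 77.27, - 74,- 74,  -  62.1, - 55, - 47.12 ,-47, - 27, - 7, - 48/7, 14,36, 47,48, 60 , 90 ]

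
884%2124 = 884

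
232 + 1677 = 1909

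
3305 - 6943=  - 3638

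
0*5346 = 0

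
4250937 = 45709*93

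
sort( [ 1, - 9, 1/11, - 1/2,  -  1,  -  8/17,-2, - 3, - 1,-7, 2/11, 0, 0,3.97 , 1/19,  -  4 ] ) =[ - 9,  -  7, - 4,-3,-2, - 1, - 1,  -  1/2, - 8/17, 0, 0 , 1/19, 1/11, 2/11 , 1,3.97 ] 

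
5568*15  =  83520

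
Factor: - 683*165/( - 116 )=2^( - 2) * 3^1*5^1*11^1*29^( - 1)*683^1 = 112695/116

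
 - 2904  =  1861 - 4765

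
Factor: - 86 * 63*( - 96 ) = 2^6 * 3^3*7^1*43^1  =  520128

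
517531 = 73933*7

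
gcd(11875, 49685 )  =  95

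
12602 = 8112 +4490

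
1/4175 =1/4175 = 0.00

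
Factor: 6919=11^1* 17^1 * 37^1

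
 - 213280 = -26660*8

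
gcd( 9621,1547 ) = 1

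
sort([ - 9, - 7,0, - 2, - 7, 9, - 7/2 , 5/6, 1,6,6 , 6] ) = [ - 9, -7, - 7, - 7/2, - 2,0,5/6,1, 6,6,6,9 ]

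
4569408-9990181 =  - 5420773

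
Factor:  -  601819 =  - 601819^1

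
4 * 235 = 940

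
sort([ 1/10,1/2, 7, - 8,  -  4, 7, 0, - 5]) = [  -  8, - 5, - 4,0,1/10, 1/2,7,7] 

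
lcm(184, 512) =11776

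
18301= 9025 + 9276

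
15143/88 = 172  +  7/88=172.08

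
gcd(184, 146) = 2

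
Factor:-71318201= - 71318201^1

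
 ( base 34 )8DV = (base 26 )E9N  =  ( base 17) 1gae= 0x25F9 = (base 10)9721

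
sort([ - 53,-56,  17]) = [ - 56, - 53,17]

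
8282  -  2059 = 6223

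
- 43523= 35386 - 78909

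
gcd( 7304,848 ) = 8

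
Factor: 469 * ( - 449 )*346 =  - 2^1*7^1*67^1*173^1*449^1= - 72861026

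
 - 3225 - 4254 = -7479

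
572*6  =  3432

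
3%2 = 1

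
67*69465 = 4654155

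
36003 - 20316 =15687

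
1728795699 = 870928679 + 857867020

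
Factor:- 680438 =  - 2^1*11^1*157^1*197^1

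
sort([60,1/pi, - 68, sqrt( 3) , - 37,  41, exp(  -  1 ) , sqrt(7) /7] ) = [ - 68, - 37,  1/pi,exp( - 1 ), sqrt( 7) /7,sqrt(3),41 , 60]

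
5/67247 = 5/67247 = 0.00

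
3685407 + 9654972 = 13340379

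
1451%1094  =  357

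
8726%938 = 284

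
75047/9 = 8338+ 5/9= 8338.56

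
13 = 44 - 31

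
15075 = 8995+6080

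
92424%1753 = 1268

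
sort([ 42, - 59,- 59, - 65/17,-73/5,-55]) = [-59 , - 59,-55,  -  73/5,-65/17,42 ]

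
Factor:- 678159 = -3^3*  25117^1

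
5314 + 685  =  5999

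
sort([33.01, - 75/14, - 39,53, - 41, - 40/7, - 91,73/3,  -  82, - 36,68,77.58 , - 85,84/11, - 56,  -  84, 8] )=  [ - 91,- 85, -84, - 82 , - 56, - 41,-39, - 36, - 40/7, - 75/14, 84/11,8,73/3,33.01  ,  53,68,77.58]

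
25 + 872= 897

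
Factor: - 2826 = - 2^1* 3^2*157^1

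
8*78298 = 626384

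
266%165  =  101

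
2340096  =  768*3047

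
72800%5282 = 4134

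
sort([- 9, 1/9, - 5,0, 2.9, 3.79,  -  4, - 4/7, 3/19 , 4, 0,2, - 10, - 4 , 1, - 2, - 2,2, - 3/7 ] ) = [ - 10, - 9, - 5, - 4, - 4, - 2, - 2 , - 4/7 , - 3/7, 0, 0, 1/9, 3/19,1, 2, 2,2.9, 3.79,4 ]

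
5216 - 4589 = 627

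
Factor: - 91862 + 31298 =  - 2^2*3^1*7^2*103^1 = - 60564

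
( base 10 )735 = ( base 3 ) 1000020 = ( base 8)1337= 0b1011011111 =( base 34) LL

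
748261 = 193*3877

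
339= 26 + 313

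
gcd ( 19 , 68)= 1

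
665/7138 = 665/7138 = 0.09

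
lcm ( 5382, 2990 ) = 26910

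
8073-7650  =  423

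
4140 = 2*2070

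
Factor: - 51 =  - 3^1*17^1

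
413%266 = 147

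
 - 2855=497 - 3352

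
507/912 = 169/304 = 0.56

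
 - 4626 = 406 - 5032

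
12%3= 0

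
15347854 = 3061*5014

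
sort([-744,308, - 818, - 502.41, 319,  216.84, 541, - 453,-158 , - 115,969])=[ - 818, - 744, - 502.41,-453,  -  158, - 115, 216.84, 308, 319,541, 969]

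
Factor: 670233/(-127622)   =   - 2^( - 1 )*3^1*11^( - 1)*157^1*1423^1*5801^ (-1)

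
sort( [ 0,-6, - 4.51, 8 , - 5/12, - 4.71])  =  [ -6 ,  -  4.71, - 4.51,- 5/12,0 , 8]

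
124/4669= 124/4669 = 0.03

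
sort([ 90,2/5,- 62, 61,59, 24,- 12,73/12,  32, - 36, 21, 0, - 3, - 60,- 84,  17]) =[  -  84 , - 62,-60 ,-36, - 12, - 3,0,2/5,73/12, 17, 21, 24,32,59, 61, 90]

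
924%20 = 4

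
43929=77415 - 33486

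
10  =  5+5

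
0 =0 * 88637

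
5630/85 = 66  +  4/17 = 66.24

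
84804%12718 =8496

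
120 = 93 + 27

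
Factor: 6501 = 3^1*11^1 * 197^1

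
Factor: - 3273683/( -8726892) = 2^(-2)*3^(- 1)*7^1*467669^1*727241^(  -  1 )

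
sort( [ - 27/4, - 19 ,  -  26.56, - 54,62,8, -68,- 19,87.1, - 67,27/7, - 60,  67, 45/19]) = [ - 68,-67, - 60, - 54, -26.56, - 19, - 19,-27/4, 45/19,27/7 , 8,62,67,87.1]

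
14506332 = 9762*1486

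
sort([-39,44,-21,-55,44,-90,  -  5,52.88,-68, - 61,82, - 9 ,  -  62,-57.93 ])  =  [ - 90, - 68, - 62,-61,  -  57.93,-55,-39, - 21, - 9, - 5, 44, 44,52.88,82]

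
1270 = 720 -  - 550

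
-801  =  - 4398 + 3597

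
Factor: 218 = 2^1*109^1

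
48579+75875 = 124454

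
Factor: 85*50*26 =2^2*5^3*13^1*17^1 = 110500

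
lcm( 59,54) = 3186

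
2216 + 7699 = 9915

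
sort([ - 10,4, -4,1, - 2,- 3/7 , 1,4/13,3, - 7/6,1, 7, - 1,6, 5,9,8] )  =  [-10, - 4, - 2,  -  7/6,- 1, - 3/7,4/13, 1, 1, 1, 3, 4,5,6,7,8,9]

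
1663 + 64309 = 65972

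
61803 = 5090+56713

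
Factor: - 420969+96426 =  - 3^1*251^1*431^1 = -324543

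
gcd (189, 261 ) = 9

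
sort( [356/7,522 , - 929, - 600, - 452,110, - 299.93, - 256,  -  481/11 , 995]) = [ - 929, - 600, - 452, - 299.93, - 256, - 481/11, 356/7, 110, 522,995]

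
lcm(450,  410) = 18450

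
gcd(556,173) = 1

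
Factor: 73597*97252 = 2^2*41^1*593^1*73597^1  =  7157455444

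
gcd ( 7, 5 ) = 1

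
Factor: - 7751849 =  - 7^2*158201^1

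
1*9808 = 9808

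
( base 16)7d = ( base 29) 49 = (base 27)4h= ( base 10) 125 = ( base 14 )8d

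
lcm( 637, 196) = 2548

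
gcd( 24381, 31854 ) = 3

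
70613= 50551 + 20062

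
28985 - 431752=-402767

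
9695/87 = 111 + 38/87 = 111.44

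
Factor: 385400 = 2^3*5^2*41^1*47^1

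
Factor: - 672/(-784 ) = 6/7 = 2^1*3^1*7^( - 1) 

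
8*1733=13864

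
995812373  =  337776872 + 658035501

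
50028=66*758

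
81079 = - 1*( - 81079 ) 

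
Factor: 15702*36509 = 2^1*3^1*11^1 * 2617^1*3319^1 = 573264318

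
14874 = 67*222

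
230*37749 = 8682270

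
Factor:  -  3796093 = -7^1*542299^1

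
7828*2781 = 21769668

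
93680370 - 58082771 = 35597599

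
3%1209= 3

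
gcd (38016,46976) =128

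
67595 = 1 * 67595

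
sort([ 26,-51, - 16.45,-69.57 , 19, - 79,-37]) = [ - 79, - 69.57,-51, - 37,-16.45, 19,26]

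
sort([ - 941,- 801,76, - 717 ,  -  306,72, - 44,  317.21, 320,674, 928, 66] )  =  [  -  941,- 801, - 717,  -  306,  -  44,66,72,76, 317.21, 320,674 , 928]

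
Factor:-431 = -431^1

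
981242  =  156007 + 825235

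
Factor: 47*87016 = 2^3*47^1 *73^1*149^1 = 4089752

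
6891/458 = 6891/458 =15.05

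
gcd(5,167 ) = 1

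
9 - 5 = 4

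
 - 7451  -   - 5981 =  - 1470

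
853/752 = 1 + 101/752 =1.13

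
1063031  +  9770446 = 10833477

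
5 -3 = 2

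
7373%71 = 60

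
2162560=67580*32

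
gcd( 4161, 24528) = 219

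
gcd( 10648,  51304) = 968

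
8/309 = 8/309 = 0.03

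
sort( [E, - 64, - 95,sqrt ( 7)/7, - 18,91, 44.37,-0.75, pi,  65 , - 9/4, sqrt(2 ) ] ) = [ - 95, -64, - 18,-9/4, - 0.75 , sqrt( 7) /7, sqrt(2), E,pi,44.37, 65, 91] 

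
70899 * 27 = 1914273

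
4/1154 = 2/577 = 0.00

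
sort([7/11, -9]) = [  -  9  ,  7/11 ] 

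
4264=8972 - 4708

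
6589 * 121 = 797269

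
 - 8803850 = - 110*80035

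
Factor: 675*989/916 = 667575/916 = 2^(- 2)*3^3*5^2*23^1*43^1*229^( - 1)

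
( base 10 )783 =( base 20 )1J3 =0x30f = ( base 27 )120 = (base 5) 11113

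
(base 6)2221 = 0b1000000101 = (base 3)201011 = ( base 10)517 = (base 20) 15h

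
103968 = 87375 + 16593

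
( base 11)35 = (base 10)38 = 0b100110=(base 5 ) 123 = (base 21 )1H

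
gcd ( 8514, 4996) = 2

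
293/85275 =293/85275  =  0.00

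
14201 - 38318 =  - 24117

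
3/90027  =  1/30009=0.00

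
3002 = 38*79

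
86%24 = 14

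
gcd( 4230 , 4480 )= 10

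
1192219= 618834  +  573385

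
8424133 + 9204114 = 17628247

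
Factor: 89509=7^1*19^1*673^1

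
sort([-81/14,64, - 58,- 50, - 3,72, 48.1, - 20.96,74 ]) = [ - 58,  -  50 ,-20.96,  -  81/14, - 3,48.1,  64, 72, 74]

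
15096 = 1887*8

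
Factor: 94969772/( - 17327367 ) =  - 2^2*3^( - 2)*313^( -1)*4649^1*5107^1 * 6151^( - 1)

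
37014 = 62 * 597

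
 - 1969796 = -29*67924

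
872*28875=25179000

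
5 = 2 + 3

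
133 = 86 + 47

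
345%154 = 37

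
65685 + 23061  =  88746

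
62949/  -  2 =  - 31475 + 1/2= - 31474.50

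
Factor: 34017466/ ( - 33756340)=-2^( - 1)*5^(  -  1)*7^2* 47^ (-1 )*313^1*1109^1*35911^( - 1) = - 17008733/16878170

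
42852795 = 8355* 5129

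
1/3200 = 1/3200 = 0.00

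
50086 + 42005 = 92091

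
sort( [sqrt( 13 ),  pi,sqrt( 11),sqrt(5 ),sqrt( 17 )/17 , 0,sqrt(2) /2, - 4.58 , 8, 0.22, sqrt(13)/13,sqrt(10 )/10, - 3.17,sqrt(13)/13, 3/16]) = [ - 4.58, - 3.17, 0, 3/16 , 0.22,sqrt(17)/17,sqrt ( 13 ) /13 , sqrt( 13 )/13,sqrt( 10) /10 , sqrt(2)/2,sqrt( 5),  pi, sqrt(  11 ),sqrt ( 13),8]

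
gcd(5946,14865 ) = 2973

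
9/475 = 9/475 = 0.02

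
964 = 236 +728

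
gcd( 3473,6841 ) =1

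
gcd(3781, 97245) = 1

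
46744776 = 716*65286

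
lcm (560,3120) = 21840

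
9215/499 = 18  +  233/499 = 18.47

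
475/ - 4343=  - 1 + 3868/4343 = - 0.11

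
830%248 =86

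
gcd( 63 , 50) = 1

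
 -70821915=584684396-655506311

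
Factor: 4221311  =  4221311^1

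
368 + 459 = 827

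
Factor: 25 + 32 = 3^1*19^1 = 57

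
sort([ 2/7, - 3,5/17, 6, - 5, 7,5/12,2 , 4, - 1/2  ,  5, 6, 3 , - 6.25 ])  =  [ - 6.25, - 5, - 3, - 1/2,  2/7, 5/17, 5/12,2,3,4, 5,  6,  6,  7]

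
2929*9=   26361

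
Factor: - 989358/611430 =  - 5^( - 1)*89^( - 1 )*229^( - 1 )*164893^1 =- 164893/101905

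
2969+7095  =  10064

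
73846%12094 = 1282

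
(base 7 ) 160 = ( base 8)133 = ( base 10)91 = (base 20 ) 4B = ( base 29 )34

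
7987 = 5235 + 2752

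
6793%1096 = 217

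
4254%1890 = 474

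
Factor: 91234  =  2^1*11^2 * 13^1*29^1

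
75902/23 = 75902/23 = 3300.09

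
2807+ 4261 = 7068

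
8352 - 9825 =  - 1473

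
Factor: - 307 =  - 307^1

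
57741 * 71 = 4099611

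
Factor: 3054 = 2^1*3^1*509^1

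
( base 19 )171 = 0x1ef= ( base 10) 495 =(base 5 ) 3440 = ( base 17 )1c2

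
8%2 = 0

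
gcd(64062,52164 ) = 18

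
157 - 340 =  - 183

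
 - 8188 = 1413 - 9601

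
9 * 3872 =34848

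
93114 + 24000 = 117114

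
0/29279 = 0=0.00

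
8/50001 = 8/50001 = 0.00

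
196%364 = 196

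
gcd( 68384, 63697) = 1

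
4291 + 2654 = 6945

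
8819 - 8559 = 260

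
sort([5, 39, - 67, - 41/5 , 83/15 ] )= [ -67, - 41/5, 5, 83/15, 39] 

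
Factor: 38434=2^1*11^1*1747^1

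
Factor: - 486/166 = -243/83 = - 3^5*83^ ( - 1 )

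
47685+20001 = 67686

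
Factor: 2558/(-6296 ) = -2^( -2)*787^( - 1)*1279^1 =- 1279/3148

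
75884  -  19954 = 55930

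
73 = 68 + 5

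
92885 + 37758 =130643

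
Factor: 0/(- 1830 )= 0^1 =0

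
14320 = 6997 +7323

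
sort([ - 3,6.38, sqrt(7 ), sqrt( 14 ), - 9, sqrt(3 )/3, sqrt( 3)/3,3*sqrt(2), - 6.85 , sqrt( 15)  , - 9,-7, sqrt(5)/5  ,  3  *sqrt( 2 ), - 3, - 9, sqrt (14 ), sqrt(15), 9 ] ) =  [ - 9, - 9, - 9, - 7, - 6.85, - 3, - 3,  sqrt(5 ) /5,sqrt(3)/3, sqrt( 3) /3,sqrt(7), sqrt( 14 ), sqrt( 14),sqrt( 15 ),sqrt ( 15), 3*sqrt(2),3*sqrt( 2) , 6.38 , 9]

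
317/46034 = 317/46034 = 0.01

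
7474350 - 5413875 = 2060475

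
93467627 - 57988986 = 35478641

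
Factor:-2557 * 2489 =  - 19^1*131^1*2557^1 = - 6364373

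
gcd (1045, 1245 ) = 5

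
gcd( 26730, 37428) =6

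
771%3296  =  771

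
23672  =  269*88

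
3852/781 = 3852/781 = 4.93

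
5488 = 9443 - 3955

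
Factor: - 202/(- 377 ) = 2^1*13^ ( - 1)*29^( - 1) * 101^1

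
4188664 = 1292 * 3242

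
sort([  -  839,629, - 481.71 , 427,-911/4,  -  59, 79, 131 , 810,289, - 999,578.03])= [-999, - 839, -481.71, - 911/4, - 59,79,131,  289, 427,578.03 , 629,810 ]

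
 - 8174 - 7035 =-15209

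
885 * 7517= 6652545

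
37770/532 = 18885/266 = 71.00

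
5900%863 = 722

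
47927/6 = 47927/6 = 7987.83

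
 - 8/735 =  - 1 + 727/735 = - 0.01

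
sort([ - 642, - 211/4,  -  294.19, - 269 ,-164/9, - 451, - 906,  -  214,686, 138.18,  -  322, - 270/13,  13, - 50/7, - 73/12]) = [ - 906 , - 642,  -  451, - 322,-294.19,-269, - 214 , - 211/4, - 270/13,- 164/9, - 50/7,  -  73/12, 13,138.18, 686]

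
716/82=8 + 30/41  =  8.73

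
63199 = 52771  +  10428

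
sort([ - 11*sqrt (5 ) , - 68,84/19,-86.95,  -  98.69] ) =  [ - 98.69, -86.95, - 68, - 11 * sqrt( 5 ),84/19]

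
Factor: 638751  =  3^1 * 212917^1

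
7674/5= 7674/5= 1534.80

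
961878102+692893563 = 1654771665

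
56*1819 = 101864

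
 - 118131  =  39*( - 3029)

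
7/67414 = 7/67414 = 0.00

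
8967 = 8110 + 857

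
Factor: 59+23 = 2^1*41^1 = 82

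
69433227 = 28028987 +41404240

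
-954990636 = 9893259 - 964883895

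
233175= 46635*5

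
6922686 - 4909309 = 2013377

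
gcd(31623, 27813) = 381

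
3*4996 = 14988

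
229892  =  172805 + 57087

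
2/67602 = 1/33801 = 0.00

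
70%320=70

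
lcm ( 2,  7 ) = 14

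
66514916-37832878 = 28682038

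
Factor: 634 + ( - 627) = 7^1 = 7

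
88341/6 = 14723 + 1/2 = 14723.50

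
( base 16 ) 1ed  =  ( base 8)755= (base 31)FS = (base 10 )493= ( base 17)1C0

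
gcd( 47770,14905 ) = 5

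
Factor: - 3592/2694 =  - 2^2*3^( - 1) = - 4/3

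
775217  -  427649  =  347568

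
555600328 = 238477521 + 317122807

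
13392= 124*108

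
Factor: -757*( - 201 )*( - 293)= - 3^1 * 67^1 * 293^1 *757^1=- 44582001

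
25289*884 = 22355476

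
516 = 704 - 188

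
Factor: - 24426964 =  - 2^2*6106741^1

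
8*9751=78008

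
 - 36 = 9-45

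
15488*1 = 15488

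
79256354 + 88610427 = 167866781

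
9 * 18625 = 167625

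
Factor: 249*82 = 2^1*3^1*41^1*83^1=20418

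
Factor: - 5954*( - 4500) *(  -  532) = -14253876000 = - 2^5*3^2*5^3 *7^1 * 13^1 *19^1*229^1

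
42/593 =42/593 = 0.07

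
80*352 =28160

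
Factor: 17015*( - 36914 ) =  - 2^1*5^1 *41^1 * 83^1 * 18457^1 = - 628091710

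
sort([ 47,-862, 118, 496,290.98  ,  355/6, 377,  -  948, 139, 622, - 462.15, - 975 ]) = [ -975,-948, - 862,  -  462.15,47, 355/6,118, 139 , 290.98,377, 496,622]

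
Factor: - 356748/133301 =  - 372/139 =- 2^2*3^1 * 31^1*139^ ( - 1 ) 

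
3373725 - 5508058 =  - 2134333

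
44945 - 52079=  - 7134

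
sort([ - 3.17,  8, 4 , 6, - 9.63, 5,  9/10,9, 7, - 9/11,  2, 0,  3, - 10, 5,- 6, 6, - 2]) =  [ - 10,-9.63, - 6,-3.17, - 2,-9/11, 0, 9/10, 2 , 3, 4,5, 5, 6, 6, 7,8, 9]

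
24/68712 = 1/2863  =  0.00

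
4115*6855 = 28208325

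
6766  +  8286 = 15052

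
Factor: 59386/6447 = 2^1*3^( - 1) * 7^( -1) * 23^1* 307^( - 1)*1291^1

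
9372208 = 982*9544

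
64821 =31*2091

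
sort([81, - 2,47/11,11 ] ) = [ - 2,47/11,11,81]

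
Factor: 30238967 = 11^1*29^1 * 94793^1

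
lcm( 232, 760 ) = 22040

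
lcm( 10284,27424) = 82272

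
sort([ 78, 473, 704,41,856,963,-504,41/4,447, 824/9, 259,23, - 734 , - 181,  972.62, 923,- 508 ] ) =[ - 734, - 508 , - 504, - 181,  41/4,23, 41,78,824/9,259, 447, 473, 704,  856,923 , 963,972.62 ]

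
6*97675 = 586050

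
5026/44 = 2513/22 = 114.23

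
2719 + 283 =3002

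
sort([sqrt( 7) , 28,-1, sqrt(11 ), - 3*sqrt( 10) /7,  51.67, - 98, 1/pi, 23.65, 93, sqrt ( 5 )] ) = [ - 98, - 3*sqrt(10 )/7 , - 1,1/pi, sqrt( 5) , sqrt(7 ), sqrt ( 11),23.65, 28, 51.67 , 93] 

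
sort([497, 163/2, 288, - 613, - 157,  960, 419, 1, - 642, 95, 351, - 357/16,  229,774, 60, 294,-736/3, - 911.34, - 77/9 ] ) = [-911.34, - 642, - 613, - 736/3,-157,-357/16,-77/9 , 1, 60 , 163/2  ,  95,229, 288,294, 351, 419 , 497,774, 960]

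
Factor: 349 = 349^1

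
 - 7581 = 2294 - 9875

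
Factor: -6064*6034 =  - 36590176 = - 2^5 * 7^1*379^1*431^1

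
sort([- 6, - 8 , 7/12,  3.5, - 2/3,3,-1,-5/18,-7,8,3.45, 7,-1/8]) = [-8, - 7, - 6, - 1, - 2/3,-5/18, - 1/8,7/12,3,3.45 , 3.5,  7,8]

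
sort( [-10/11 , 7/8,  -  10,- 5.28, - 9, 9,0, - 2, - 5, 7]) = [-10,-9,- 5.28, - 5 ,-2, - 10/11, 0, 7/8,7,9 ] 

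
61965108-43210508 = 18754600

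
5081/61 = 83+18/61 = 83.30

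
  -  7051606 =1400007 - 8451613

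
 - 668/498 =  - 2 + 164/249 = -  1.34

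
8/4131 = 8/4131 =0.00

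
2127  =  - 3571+5698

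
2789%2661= 128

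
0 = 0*304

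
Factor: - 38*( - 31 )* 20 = 23560 = 2^3*5^1*19^1*31^1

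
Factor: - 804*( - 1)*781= 627924  =  2^2*3^1*11^1*67^1*71^1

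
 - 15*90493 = -1357395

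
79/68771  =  79/68771 = 0.00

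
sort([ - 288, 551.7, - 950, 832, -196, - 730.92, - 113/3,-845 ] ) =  [ - 950, - 845 , - 730.92, -288 , - 196, - 113/3, 551.7, 832] 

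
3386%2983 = 403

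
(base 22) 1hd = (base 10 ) 871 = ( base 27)157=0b1101100111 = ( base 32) r7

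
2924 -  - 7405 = 10329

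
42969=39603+3366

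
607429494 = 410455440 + 196974054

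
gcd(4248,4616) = 8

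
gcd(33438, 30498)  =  6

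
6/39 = 2/13 = 0.15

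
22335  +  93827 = 116162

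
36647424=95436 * 384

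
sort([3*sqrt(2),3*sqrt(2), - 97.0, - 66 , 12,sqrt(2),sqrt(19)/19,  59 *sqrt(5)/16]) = [ - 97.0, - 66 , sqrt( 19)/19,sqrt( 2),3*sqrt(2 ), 3*sqrt(2) , 59*sqrt(5)/16,12]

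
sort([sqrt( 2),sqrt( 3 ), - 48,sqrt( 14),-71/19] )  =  [ - 48, - 71/19,  sqrt(2 ),sqrt(3),sqrt(14)] 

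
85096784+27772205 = 112868989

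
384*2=768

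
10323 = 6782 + 3541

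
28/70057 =28/70057  =  0.00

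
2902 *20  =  58040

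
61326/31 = 1978 + 8/31  =  1978.26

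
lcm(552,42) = 3864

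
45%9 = 0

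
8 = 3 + 5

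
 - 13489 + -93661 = -107150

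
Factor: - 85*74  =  -6290 = - 2^1*5^1*17^1*37^1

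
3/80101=3/80101=0.00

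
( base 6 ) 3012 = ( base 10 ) 656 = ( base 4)22100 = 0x290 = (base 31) L5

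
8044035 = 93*86495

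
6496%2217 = 2062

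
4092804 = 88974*46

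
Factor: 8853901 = 7^1*373^1 * 3391^1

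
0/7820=0 = 0.00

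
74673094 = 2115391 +72557703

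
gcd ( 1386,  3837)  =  3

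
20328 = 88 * 231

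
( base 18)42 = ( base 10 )74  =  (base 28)2I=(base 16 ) 4a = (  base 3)2202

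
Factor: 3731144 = 2^3*19^1 * 24547^1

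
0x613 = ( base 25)2C5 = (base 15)6da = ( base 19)45g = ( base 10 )1555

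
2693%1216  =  261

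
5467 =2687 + 2780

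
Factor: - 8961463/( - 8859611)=7^2*67^(-1)*132233^( - 1)*182887^1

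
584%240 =104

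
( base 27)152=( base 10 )866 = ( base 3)1012002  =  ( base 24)1C2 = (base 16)362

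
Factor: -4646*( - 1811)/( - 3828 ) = -2^( - 1 )* 3^(-1 )*11^( - 1)*23^1*29^(  -  1) * 101^1*1811^1 = - 4206953/1914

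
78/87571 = 78/87571= 0.00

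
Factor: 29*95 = 5^1*19^1* 29^1= 2755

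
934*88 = 82192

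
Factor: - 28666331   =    -  4957^1 * 5783^1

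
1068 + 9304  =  10372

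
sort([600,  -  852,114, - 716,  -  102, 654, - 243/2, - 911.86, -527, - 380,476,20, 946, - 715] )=[ - 911.86, - 852, - 716, - 715, - 527, -380, - 243/2, - 102, 20,114,476, 600, 654,  946]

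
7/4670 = 7/4670 = 0.00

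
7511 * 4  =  30044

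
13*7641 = 99333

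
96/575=96/575 = 0.17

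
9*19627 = 176643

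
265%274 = 265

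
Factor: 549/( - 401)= - 3^2 * 61^1*401^( - 1 ) 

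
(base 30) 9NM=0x226c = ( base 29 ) adp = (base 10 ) 8812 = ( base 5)240222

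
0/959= 0 = 0.00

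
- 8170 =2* ( -4085) 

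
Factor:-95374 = -2^1*43^1*1109^1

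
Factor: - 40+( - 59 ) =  - 3^2*11^1 = -  99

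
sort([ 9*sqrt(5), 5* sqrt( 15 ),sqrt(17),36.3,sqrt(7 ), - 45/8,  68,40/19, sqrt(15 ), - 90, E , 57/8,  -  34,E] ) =[- 90,-34,-45/8,40/19,sqrt(7), E,E,sqrt(15 ),sqrt( 17), 57/8,5* sqrt(15 ), 9*sqrt(5 ), 36.3,68 ]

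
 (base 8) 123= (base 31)2l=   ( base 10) 83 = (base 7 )146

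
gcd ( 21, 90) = 3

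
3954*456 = 1803024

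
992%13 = 4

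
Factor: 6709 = 6709^1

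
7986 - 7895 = 91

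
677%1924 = 677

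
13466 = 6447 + 7019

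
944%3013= 944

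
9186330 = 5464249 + 3722081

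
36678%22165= 14513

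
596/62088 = 149/15522 = 0.01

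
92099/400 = 92099/400=230.25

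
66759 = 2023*33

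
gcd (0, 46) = 46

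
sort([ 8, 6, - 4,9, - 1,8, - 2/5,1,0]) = [ - 4, - 1, - 2/5, 0, 1,6,  8, 8, 9] 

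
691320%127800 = 52320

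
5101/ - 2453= -5101/2453 = - 2.08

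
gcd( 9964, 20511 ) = 53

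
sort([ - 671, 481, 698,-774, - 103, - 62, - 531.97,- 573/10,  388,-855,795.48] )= [ - 855, - 774,-671,-531.97, - 103, - 62, - 573/10,  388, 481, 698,795.48]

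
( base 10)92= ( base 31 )2U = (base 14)68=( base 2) 1011100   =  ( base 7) 161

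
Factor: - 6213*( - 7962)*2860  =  2^3* 3^2*5^1*11^1*13^1 * 19^1 *109^1 * 1327^1 = 141478211160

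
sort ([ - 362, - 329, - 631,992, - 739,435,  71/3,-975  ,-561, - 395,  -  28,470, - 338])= [ - 975,-739, - 631, - 561, - 395 , - 362, - 338,- 329, - 28,71/3, 435,470,  992]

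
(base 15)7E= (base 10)119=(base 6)315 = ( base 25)4j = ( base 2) 1110111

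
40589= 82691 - 42102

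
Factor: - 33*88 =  - 2904 = - 2^3 *3^1*11^2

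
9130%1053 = 706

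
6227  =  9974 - 3747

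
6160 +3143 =9303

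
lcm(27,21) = 189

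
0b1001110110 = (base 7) 1560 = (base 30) l0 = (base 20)1BA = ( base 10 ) 630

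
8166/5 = 1633 + 1/5=   1633.20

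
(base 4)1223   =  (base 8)153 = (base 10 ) 107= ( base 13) 83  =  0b1101011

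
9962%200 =162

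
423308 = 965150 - 541842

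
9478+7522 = 17000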